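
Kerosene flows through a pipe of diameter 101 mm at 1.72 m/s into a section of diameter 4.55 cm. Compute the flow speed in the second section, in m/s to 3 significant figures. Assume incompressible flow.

Mass conservation (A₁v₁ = A₂v₂) gives v₂ = 1.72 × 80.1/16.3 = 8.48 m/s.

v₂ = 8.48 m/s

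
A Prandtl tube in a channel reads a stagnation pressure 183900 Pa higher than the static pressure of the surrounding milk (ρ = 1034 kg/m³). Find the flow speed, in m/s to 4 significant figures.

At the stagnation point the flow is brought to rest, so Bernoulli gives P_stag − P_static = ½ρv².
v = √(2ΔP/ρ) = √(2·183900/1034) = 18.86 m/s.

18.86 m/s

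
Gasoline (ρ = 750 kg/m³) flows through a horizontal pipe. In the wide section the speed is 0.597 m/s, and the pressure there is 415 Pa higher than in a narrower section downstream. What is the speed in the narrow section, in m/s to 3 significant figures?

v₂ ≈ 1.21 m/s

Along the level pipe P + ½ρv² is conserved, hence v₂² = v₁² + 2(P₁ − P₂)/ρ.
v₂ = √(0.597² + 2·415/750) = √(0.356 + 1.11) = 1.21 m/s.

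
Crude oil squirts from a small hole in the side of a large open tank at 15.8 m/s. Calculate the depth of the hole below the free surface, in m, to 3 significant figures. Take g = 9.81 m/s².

12.7 m

Torricelli: v = √(2gh), so h = v²/(2g).
h = 15.8²/(2·9.81) = 250/19.62 = 12.7 m.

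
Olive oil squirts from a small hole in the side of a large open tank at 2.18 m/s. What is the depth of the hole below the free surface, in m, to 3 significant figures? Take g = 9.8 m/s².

Inverting v = √(2gh) gives h = v² / 2g.
h = 2.18²/(2·9.8) = 4.75/19.60 = 0.242 m.

h ≈ 0.242 m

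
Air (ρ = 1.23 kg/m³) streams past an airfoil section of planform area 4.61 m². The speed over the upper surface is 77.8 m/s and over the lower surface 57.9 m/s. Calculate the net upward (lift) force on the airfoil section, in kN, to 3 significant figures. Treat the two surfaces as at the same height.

F = 7.66 kN

From P + ½ρv² = const at equal height, P_low − P_up = ½ρ(v_up² − v_low²).
ΔP = ½·1.23·(77.8² − 57.9²) = 1660 Pa.
Lift = ΔP · A = 1660 × 4.61 = 7660 N.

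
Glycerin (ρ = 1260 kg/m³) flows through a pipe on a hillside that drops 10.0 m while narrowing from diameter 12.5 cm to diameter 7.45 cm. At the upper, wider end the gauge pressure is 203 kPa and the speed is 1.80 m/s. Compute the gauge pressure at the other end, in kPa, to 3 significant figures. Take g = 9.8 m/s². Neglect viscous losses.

312 kPa

Continuity gives A₁v₁ = A₂v₂, so v₂ = (123 cm²)/(43.6 cm²) × 1.80 m/s = 5.07 m/s.
Energy conservation along the streamline gives P₂ = P₁ − ½ρ(v₂² − v₁²) − ρg(h₂ − h₁).
P₂ = 203000 + ½·1260·(1.80² − 5.07²) − 1260·9.8·(−10.0) = 203000 + (-14100) − (-123000) = 312000 Pa.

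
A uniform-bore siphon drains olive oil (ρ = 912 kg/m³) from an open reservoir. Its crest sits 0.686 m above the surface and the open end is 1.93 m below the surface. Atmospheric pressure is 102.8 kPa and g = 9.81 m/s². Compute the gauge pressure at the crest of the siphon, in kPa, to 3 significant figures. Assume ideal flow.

P_gauge ≈ -23.4 kPa

The outlet speed comes from Torricelli: v = √(2g·1.93) = 6.15 m/s.
The bore is uniform, so the speed at the crest is the same v. Bernoulli surface→crest: P_atm = P_top + ½ρv² + ρg·h_top.
P_top = 102800 − ½·912·6.15² − 912·9.81·0.686 = 79400 Pa. So P_gauge = P_top − P_atm = -23400 Pa.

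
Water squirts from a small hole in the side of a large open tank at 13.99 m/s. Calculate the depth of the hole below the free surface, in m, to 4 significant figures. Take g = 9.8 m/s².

h ≈ 9.986 m

For a small hole in a large open tank, ½v² = gh, giving h = v²/(2g).
h = 13.99²/(2·9.8) = 195.7/19.60 = 9.986 m.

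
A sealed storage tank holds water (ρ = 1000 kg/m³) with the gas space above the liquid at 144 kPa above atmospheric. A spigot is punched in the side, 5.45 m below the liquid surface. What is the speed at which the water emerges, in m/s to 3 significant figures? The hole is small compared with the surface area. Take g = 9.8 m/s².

Take point 1 at the surface (v₁ ≈ 0) and point 2 at the hole (at atmospheric pressure). Bernoulli: P₁ + ρg h = P_atm + ½ρv₂².
With P₁ − P_atm = 144000 Pa, v₂ = √(2gh + 2ΔP/ρ) = √(2·9.8·5.45 + 2·144000/1000) = 19.9 m/s.

v ≈ 19.9 m/s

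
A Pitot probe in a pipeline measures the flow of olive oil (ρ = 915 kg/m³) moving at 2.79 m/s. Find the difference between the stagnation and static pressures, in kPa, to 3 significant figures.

The dynamic pressure equals the rise in static pressure at the stagnation point: ΔP = ½ρv².
ΔP = ½·915·2.79² = 3560 Pa.

ΔP ≈ 3.56 kPa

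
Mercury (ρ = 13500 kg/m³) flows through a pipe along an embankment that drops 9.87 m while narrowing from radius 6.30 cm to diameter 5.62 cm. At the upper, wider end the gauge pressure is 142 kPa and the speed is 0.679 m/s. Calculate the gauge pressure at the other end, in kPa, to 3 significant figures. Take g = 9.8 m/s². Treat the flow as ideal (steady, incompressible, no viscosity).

The volume flow rate is constant, so v₂ = (A₁/A₂)v₁ = (125/24.8)·0.679 = 3.41 m/s.
Energy conservation along the streamline gives P₂ = P₁ − ½ρ(v₂² − v₁²) − ρg(h₂ − h₁).
P₂ = 142000 + ½·13500·(0.679² − 3.41²) − 13500·9.8·(−9.87) = 142000 + (-75500) − (-1310000) = 1370000 Pa.

P₂ = 1370 kPa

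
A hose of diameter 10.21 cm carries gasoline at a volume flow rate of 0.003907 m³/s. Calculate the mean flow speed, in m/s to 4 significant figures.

Q = 0.003907 m³/s = 0.003907 m³/s.
v = Q/A = 0.003907 / 0.008187 = 0.4772 m/s.

0.4772 m/s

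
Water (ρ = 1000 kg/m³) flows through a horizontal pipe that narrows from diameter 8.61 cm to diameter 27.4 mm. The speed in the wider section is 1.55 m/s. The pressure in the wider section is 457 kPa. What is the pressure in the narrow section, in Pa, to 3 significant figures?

341000 Pa

By continuity, v₂ = v₁·A₁/A₂ = 1.55·(58.2/5.90) = 15.3 m/s.
Bernoulli (h₁ = h₂): P₁ − P₂ = ½ρ(v₂² − v₁²).
P₂ = P₁ − ½ρ(v₂² − v₁²) = 457000 − ½·1000·(15.3² − 1.55²) = 457000 − 116000 = 341000 Pa.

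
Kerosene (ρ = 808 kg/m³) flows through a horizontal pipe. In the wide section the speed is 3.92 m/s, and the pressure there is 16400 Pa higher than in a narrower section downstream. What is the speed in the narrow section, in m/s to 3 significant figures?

Along the level pipe P + ½ρv² is conserved, hence v₂² = v₁² + 2(P₁ − P₂)/ρ.
v₂ = √(3.92² + 2·16400/808) = √(15.4 + 40.6) = 7.48 m/s.

v₂ ≈ 7.48 m/s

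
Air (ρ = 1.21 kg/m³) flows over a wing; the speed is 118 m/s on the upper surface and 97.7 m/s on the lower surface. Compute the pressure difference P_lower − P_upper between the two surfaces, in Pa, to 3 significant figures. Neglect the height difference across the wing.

With negligible Δh, P + ½ρv² is constant, so P_low − P_up = ½ρ(v_up² − v_low²).
ΔP = ½·1.21·(118² − 97.7²) = 2650 Pa.

ΔP = 2650 Pa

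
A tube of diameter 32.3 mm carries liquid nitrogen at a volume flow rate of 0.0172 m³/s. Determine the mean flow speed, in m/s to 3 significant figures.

Q = 0.0172 m³/s = 0.0172 m³/s.
v = Q/A = 0.0172 / 0.000819 = 21.0 m/s.

v ≈ 21.0 m/s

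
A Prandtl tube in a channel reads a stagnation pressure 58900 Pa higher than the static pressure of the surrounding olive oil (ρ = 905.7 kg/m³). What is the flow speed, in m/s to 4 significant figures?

The dynamic pressure equals the rise in static pressure at the stagnation point: ΔP = ½ρv².
v = √(2ΔP/ρ) = √(2·58900/905.7) = 11.40 m/s.

11.40 m/s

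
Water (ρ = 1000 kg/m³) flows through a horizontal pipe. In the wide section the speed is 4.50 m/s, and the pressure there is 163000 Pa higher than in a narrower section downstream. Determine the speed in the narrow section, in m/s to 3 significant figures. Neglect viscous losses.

Horizontal Bernoulli: P₁ + ½ρv₁² = P₂ + ½ρv₂², so v₂² = v₁² + 2(P₁ − P₂)/ρ.
v₂ = √(4.50² + 2·163000/1000) = √(20.2 + 326) = 18.6 m/s.

v₂ ≈ 18.6 m/s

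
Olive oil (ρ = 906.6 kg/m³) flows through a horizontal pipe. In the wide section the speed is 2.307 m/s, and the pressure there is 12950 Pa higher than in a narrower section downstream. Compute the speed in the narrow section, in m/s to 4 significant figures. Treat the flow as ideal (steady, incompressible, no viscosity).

With h₁ = h₂, rearranging Bernoulli gives v₂ = √(v₁² + 2ΔP/ρ).
v₂ = √(2.307² + 2·12950/906.6) = √(5.322 + 28.57) = 5.822 m/s.

v₂ ≈ 5.822 m/s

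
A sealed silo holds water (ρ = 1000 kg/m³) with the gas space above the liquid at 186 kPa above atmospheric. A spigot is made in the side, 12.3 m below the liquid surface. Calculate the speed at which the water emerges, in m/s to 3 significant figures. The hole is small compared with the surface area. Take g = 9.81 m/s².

24.8 m/s

Take point 1 at the surface (v₁ ≈ 0) and point 2 at the hole (at atmospheric pressure). Bernoulli: P₁ + ρg h = P_atm + ½ρv₂².
With P₁ − P_atm = 186000 Pa, v₂ = √(2gh + 2ΔP/ρ) = √(2·9.81·12.3 + 2·186000/1000) = 24.8 m/s.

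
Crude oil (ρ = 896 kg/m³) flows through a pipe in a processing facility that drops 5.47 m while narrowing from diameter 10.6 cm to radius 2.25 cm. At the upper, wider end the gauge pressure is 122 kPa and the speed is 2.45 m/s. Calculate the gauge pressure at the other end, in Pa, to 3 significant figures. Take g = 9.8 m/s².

89900 Pa

By continuity, v₂ = v₁·A₁/A₂ = 2.45·(88.2/15.9) = 13.6 m/s.
Bernoulli: P₁ + ½ρv₁² + ρg h₁ = P₂ + ½ρv₂² + ρg h₂, so P₂ = P₁ + ½ρ(v₁² − v₂²) − ρg(h₂ − h₁).
P₂ = 122000 + ½·896·(2.45² − 13.6²) − 896·9.8·(−5.47) = 122000 + (-80100) − (-48000) = 89900 Pa.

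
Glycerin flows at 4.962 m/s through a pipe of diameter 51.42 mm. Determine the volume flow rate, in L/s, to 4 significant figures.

Q ≈ 10.30 L/s

Q = A·v = 0.002077 m² × 4.962 m/s = 0.01030 m³/s.
Converting: 0.01030 m³/s × 1000 = 10.30 L/s.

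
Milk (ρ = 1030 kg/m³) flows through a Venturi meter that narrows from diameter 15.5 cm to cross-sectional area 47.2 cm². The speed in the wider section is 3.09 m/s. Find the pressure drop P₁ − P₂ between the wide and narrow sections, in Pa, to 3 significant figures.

By continuity, v₂ = v₁·A₁/A₂ = 3.09·(189/47.2) = 12.4 m/s.
Bernoulli (h₁ = h₂): P₁ − P₂ = ½ρ(v₂² − v₁²).
P₁ − P₂ = ½·1030·(12.4² − 3.09²) = ½·1030·143 = 73700 Pa.

ΔP ≈ 73700 Pa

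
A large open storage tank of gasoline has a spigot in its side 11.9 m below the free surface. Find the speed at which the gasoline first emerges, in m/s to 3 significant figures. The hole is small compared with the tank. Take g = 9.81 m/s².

Torricelli's result v = √(2gh) gives v = √(2·9.81·11.9) = 15.3 m/s.

15.3 m/s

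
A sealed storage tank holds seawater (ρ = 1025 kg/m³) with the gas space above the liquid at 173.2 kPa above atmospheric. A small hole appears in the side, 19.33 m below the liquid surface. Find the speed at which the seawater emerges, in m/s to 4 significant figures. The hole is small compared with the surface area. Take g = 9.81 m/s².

Take point 1 at the surface (v₁ ≈ 0) and point 2 at the hole (at atmospheric pressure). Bernoulli: P₁ + ρg h = P_atm + ½ρv₂².
With P₁ − P_atm = 173200 Pa, v₂ = √(2gh + 2ΔP/ρ) = √(2·9.81·19.33 + 2·173200/1025) = 26.78 m/s.

v = 26.78 m/s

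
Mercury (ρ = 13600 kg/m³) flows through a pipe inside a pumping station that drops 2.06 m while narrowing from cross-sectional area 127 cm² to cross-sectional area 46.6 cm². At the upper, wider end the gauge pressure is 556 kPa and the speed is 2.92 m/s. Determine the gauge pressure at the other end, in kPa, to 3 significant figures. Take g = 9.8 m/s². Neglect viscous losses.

The volume flow rate is constant, so v₂ = (A₁/A₂)v₁ = (127/46.6)·2.92 = 7.96 m/s.
Energy conservation along the streamline gives P₂ = P₁ − ½ρ(v₂² − v₁²) − ρg(h₂ − h₁).
P₂ = 556000 + ½·13600·(2.92² − 7.96²) − 13600·9.8·(−2.06) = 556000 + (-373000) − (-275000) = 458000 Pa.

P₂ ≈ 458 kPa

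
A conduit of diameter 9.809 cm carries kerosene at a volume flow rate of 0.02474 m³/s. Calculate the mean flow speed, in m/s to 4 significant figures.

v = 3.274 m/s

Q = 0.02474 m³/s = 0.02474 m³/s.
v = Q/A = 0.02474 / 0.007557 = 3.274 m/s.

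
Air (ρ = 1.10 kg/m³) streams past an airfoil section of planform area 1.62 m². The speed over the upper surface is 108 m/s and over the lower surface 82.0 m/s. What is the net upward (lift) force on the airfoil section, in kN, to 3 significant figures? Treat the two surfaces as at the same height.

F = 4.40 kN

With equal heights on the two surfaces, Bernoulli gives P_lower − P_upper = ½ρ(v_upper² − v_lower²).
ΔP = ½·1.10·(108² − 82.0²) = 2720 Pa.
Lift = ΔP · A = 2720 × 1.62 = 4400 N.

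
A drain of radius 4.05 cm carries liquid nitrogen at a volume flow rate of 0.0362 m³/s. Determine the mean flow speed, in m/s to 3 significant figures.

Q = 0.0362 m³/s = 0.0362 m³/s.
v = Q/A = 0.0362 / 0.00515 = 7.03 m/s.

v = 7.03 m/s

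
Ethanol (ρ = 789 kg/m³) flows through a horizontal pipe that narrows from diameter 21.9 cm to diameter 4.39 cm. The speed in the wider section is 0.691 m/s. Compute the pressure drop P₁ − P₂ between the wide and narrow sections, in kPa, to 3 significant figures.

Continuity gives A₁v₁ = A₂v₂, so v₂ = (377 cm²)/(15.1 cm²) × 0.691 m/s = 17.2 m/s.
Along the horizontal streamline, P + ½ρv² is constant.
P₁ − P₂ = ½·789·(17.2² − 0.691²) = ½·789·295 = 116000 Pa.

ΔP ≈ 116 kPa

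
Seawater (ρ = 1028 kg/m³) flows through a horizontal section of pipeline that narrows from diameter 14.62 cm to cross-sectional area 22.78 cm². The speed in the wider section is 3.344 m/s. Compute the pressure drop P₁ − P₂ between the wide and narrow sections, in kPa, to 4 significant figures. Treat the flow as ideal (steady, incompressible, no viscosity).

Continuity gives A₁v₁ = A₂v₂, so v₂ = (167.9 cm²)/(22.78 cm²) × 3.344 m/s = 24.64 m/s.
The pipe is horizontal, so Bernoulli reduces to P₁ + ½ρv₁² = P₂ + ½ρv₂².
P₁ − P₂ = ½·1028·(24.64² − 3.344²) = ½·1028·596.1 = 306400 Pa.

306.4 kPa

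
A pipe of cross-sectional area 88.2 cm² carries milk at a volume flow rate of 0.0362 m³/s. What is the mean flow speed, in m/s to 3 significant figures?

Q = 0.0362 m³/s = 0.0362 m³/s.
v = Q/A = 0.0362 / 0.00882 = 4.10 m/s.

v = 4.10 m/s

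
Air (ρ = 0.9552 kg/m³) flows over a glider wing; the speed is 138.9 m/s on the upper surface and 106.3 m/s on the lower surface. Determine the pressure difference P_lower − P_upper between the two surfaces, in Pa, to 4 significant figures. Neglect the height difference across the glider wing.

The pressure is lower where the speed is higher: ΔP = ½ρ(v_up² − v_low²).
ΔP = ½·0.9552·(138.9² − 106.3²) = 3818 Pa.

ΔP ≈ 3818 Pa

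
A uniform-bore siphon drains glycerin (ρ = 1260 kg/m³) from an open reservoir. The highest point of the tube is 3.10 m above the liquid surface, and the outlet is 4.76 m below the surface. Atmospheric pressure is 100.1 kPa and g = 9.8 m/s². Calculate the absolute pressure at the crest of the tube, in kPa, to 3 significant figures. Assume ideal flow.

From the surface to the outlet (both open to atmosphere, surface at rest): v = √(2g·h_out) = √(2·9.8·4.76) = 9.66 m/s.
Continuity keeps v the same throughout the tube; from surface to crest, P_atm + 0 = P_top + ½ρv² + ρg·h_top.
P_top = 100100 − ½·1260·9.66² − 1260·9.8·3.10 = 3040 Pa.

3.04 kPa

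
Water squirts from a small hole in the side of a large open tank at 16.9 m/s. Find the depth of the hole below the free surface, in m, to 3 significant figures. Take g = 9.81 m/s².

h = 14.6 m

Inverting v = √(2gh) gives h = v² / 2g.
h = 16.9²/(2·9.81) = 286/19.62 = 14.6 m.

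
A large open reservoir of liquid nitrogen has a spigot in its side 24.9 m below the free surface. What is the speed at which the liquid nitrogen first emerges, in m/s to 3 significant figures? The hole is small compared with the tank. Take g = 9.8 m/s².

22.1 m/s

With the surface at rest and both surface and jet at atmospheric pressure, Bernoulli gives ρg h = ½ρv², so v = √(2gh) = √(2·9.8·24.9) = 22.1 m/s.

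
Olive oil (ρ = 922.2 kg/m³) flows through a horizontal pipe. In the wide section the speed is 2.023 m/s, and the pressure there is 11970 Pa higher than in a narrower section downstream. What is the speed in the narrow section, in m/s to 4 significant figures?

v₂ ≈ 5.482 m/s

Along the level pipe P + ½ρv² is conserved, hence v₂² = v₁² + 2(P₁ − P₂)/ρ.
v₂ = √(2.023² + 2·11970/922.2) = √(4.093 + 25.96) = 5.482 m/s.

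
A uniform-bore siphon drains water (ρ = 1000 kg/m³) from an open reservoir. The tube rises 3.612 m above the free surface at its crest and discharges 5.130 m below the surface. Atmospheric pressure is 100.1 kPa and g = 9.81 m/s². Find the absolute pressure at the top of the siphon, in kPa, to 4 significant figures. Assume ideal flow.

The outlet speed comes from Torricelli: v = √(2g·5.130) = 10.03 m/s.
Continuity keeps v the same throughout the tube; from surface to crest, P_atm + 0 = P_top + ½ρv² + ρg·h_top.
P_top = 100100 − ½·1000·10.03² − 1000·9.81·3.612 = 14340 Pa.

P_top ≈ 14.34 kPa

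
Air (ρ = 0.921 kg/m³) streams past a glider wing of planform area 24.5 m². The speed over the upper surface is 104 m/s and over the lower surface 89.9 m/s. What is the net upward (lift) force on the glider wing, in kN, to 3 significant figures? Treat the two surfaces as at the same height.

F = 30.8 kN

The faster flow above has the lower pressure; Bernoulli (same height) gives ΔP = ½ρ(v_up² − v_low²).
ΔP = ½·0.921·(104² − 89.9²) = 1260 Pa.
Lift = ΔP · A = 1260 × 24.5 = 30800 N.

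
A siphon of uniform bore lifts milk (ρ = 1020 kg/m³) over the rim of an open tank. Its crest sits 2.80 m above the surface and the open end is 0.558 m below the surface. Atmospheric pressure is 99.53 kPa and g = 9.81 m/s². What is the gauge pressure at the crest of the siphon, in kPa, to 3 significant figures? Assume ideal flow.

P_gauge ≈ -33.6 kPa

The outlet speed comes from Torricelli: v = √(2g·0.558) = 3.31 m/s.
The bore is uniform, so the speed at the crest is the same v. Bernoulli surface→crest: P_atm = P_top + ½ρv² + ρg·h_top.
P_top = 99530 − ½·1020·3.31² − 1020·9.81·2.80 = 65900 Pa. So P_gauge = P_top − P_atm = -33600 Pa.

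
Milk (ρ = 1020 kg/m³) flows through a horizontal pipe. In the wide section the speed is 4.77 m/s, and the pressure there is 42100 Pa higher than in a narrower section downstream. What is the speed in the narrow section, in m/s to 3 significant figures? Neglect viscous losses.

v₂ = 10.3 m/s

Along the level pipe P + ½ρv² is conserved, hence v₂² = v₁² + 2(P₁ − P₂)/ρ.
v₂ = √(4.77² + 2·42100/1020) = √(22.8 + 82.5) = 10.3 m/s.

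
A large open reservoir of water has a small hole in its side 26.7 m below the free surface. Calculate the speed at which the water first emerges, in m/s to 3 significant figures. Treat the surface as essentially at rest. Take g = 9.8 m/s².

v ≈ 22.9 m/s

The surface is effectively still and both ends are open, so ½v² = gh and v = √(2·9.8·26.7) = 22.9 m/s.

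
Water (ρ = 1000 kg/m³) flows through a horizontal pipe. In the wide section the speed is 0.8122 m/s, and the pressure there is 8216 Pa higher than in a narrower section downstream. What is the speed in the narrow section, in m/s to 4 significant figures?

4.134 m/s

Horizontal Bernoulli: P₁ + ½ρv₁² = P₂ + ½ρv₂², so v₂² = v₁² + 2(P₁ − P₂)/ρ.
v₂ = √(0.8122² + 2·8216/1000) = √(0.6597 + 16.43) = 4.134 m/s.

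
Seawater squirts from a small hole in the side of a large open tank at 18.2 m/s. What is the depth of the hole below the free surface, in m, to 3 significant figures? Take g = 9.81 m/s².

Torricelli: v = √(2gh), so h = v²/(2g).
h = 18.2²/(2·9.81) = 331/19.62 = 16.9 m.

h ≈ 16.9 m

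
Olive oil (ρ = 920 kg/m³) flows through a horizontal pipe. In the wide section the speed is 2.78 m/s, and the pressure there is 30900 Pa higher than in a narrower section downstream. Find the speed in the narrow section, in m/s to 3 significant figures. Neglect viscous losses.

Along the level pipe P + ½ρv² is conserved, hence v₂² = v₁² + 2(P₁ − P₂)/ρ.
v₂ = √(2.78² + 2·30900/920) = √(7.73 + 67.2) = 8.65 m/s.

v₂ ≈ 8.65 m/s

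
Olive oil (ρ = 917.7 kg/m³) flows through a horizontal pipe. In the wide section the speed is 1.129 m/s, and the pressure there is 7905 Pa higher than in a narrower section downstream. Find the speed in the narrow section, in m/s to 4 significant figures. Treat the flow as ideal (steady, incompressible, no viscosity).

Horizontal Bernoulli: P₁ + ½ρv₁² = P₂ + ½ρv₂², so v₂² = v₁² + 2(P₁ − P₂)/ρ.
v₂ = √(1.129² + 2·7905/917.7) = √(1.275 + 17.23) = 4.301 m/s.

4.301 m/s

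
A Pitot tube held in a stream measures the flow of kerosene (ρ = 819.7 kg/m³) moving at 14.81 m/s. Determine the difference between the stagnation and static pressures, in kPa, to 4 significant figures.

ΔP = 89.89 kPa

The dynamic pressure equals the rise in static pressure at the stagnation point: ΔP = ½ρv².
ΔP = ½·819.7·14.81² = 89890 Pa.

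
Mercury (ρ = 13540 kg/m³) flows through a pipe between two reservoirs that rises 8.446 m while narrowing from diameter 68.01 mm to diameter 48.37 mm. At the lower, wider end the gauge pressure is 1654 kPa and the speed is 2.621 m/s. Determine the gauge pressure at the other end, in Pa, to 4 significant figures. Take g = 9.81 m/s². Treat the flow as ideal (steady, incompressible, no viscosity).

P₂ ≈ 396900 Pa

The volume flow rate is constant, so v₂ = (A₁/A₂)v₁ = (36.33/18.38)·2.621 = 5.182 m/s.
Energy conservation along the streamline gives P₂ = P₁ − ½ρ(v₂² − v₁²) − ρg(h₂ − h₁).
P₂ = 1654000 + ½·13540·(2.621² − 5.182²) − 13540·9.81·(+8.446) = 1654000 + (-135300) − (1122000) = 396900 Pa.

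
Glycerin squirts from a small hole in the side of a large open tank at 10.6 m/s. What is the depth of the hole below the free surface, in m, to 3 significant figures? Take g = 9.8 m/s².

For a small hole in a large open tank, ½v² = gh, giving h = v²/(2g).
h = 10.6²/(2·9.8) = 112/19.60 = 5.73 m.

h ≈ 5.73 m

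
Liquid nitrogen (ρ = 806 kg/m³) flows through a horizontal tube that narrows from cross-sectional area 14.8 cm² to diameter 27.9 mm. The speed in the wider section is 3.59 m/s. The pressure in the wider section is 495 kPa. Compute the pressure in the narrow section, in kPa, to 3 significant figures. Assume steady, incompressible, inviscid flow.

470 kPa

By continuity, v₂ = v₁·A₁/A₂ = 3.59·(14.8/6.11) = 8.69 m/s.
Bernoulli (h₁ = h₂): P₁ − P₂ = ½ρ(v₂² − v₁²).
P₂ = P₁ − ½ρ(v₂² − v₁²) = 495000 − ½·806·(8.69² − 3.59²) = 495000 − 25200 = 470000 Pa.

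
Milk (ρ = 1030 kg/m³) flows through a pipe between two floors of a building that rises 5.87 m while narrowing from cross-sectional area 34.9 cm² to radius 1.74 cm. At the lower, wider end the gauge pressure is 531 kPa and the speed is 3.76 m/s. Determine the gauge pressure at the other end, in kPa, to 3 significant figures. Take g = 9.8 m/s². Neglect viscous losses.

Continuity gives A₁v₁ = A₂v₂, so v₂ = (34.9 cm²)/(9.51 cm²) × 3.76 m/s = 13.8 m/s.
Applying Bernoulli between the two ends and solving for P₂: P₂ = P₁ + ½ρ(v₁² − v₂²) − ρgΔh.
P₂ = 531000 + ½·1030·(3.76² − 13.8²) − 1030·9.8·(+5.87) = 531000 + (-90700) − (59300) = 381000 Pa.

P₂ ≈ 381 kPa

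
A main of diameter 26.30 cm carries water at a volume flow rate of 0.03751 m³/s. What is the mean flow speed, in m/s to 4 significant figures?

v = 0.6905 m/s

Q = 0.03751 m³/s = 0.03751 m³/s.
v = Q/A = 0.03751 / 0.05433 = 0.6905 m/s.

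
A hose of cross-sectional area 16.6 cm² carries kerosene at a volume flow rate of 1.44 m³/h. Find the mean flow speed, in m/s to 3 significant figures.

Q = 1.44 m³/h = 0.000400 m³/s.
v = Q/A = 0.000400 / 0.00166 = 0.241 m/s.

0.241 m/s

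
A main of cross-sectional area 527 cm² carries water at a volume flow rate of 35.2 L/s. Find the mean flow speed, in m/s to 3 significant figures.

0.668 m/s

Q = 35.2 L/s = 0.0352 m³/s.
v = Q/A = 0.0352 / 0.0527 = 0.668 m/s.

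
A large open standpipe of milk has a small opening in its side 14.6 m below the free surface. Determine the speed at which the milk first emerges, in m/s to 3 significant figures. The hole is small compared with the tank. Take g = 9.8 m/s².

v ≈ 16.9 m/s

The surface is effectively still and both ends are open, so ½v² = gh and v = √(2·9.8·14.6) = 16.9 m/s.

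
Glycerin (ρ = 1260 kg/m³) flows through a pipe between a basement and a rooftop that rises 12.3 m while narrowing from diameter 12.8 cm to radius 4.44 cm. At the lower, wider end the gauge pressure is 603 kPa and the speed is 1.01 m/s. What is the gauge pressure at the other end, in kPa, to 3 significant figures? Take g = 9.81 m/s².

Continuity gives A₁v₁ = A₂v₂, so v₂ = (129 cm²)/(61.9 cm²) × 1.01 m/s = 2.10 m/s.
Bernoulli: P₁ + ½ρv₁² + ρg h₁ = P₂ + ½ρv₂² + ρg h₂, so P₂ = P₁ + ½ρ(v₁² − v₂²) − ρg(h₂ − h₁).
P₂ = 603000 + ½·1260·(1.01² − 2.10²) − 1260·9.81·(+12.3) = 603000 + (-2130) − (152000) = 449000 Pa.

P₂ ≈ 449 kPa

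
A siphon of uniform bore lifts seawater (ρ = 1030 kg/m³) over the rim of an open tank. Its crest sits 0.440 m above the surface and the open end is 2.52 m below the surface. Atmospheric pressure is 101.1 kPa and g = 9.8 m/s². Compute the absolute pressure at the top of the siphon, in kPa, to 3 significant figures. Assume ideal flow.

71.2 kPa

Bernoulli surface→outlet gives ½v² = g·h_out, so v = √(2·9.8·2.52) = 7.03 m/s.
With constant cross-section the crest speed equals v; applying Bernoulli from the surface up to the crest, P_top = P_atm − ½ρv² − ρg·h_top.
P_top = 101100 − ½·1030·7.03² − 1030·9.8·0.440 = 71200 Pa.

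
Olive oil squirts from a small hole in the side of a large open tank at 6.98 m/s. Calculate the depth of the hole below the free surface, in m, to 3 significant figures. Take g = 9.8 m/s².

h ≈ 2.49 m

For a small hole in a large open tank, ½v² = gh, giving h = v²/(2g).
h = 6.98²/(2·9.8) = 48.7/19.60 = 2.49 m.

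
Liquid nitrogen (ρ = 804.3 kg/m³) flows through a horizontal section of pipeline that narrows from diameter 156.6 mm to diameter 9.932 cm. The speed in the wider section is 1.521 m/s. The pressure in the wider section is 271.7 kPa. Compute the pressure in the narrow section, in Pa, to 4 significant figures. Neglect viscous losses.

266900 Pa

Mass conservation (A₁v₁ = A₂v₂) gives v₂ = 1.521 × 192.6/77.48 = 3.781 m/s.
With no height change, Bernoulli's equation is P₁ + ½ρv₁² = P₂ + ½ρv₂².
P₂ = P₁ − ½ρ(v₂² − v₁²) = 271700 − ½·804.3·(3.781² − 1.521²) = 271700 − 4820 = 266900 Pa.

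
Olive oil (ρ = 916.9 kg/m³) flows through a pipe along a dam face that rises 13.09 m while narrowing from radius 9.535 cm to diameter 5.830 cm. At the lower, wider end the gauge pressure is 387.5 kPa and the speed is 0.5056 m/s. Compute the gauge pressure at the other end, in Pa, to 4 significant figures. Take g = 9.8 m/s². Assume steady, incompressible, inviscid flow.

The volume flow rate is constant, so v₂ = (A₁/A₂)v₁ = (285.6/26.69)·0.5056 = 5.410 m/s.
Energy conservation along the streamline gives P₂ = P₁ − ½ρ(v₂² − v₁²) − ρg(h₂ − h₁).
P₂ = 387500 + ½·916.9·(0.5056² − 5.410²) − 916.9·9.8·(+13.09) = 387500 + (-13300) − (117600) = 256600 Pa.

256600 Pa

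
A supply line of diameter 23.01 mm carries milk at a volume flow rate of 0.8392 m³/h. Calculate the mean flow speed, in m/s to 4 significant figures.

Q = 0.8392 m³/h = 0.0002331 m³/s.
v = Q/A = 0.0002331 / 0.0004158 = 0.5606 m/s.

v = 0.5606 m/s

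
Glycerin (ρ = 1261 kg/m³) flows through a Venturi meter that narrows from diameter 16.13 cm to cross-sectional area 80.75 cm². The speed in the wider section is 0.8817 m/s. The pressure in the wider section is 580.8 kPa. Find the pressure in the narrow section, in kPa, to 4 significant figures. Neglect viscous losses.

P₂ ≈ 578.2 kPa

Mass conservation (A₁v₁ = A₂v₂) gives v₂ = 0.8817 × 204.3/80.75 = 2.231 m/s.
Along the horizontal streamline, P + ½ρv² is constant.
P₂ = P₁ − ½ρ(v₂² − v₁²) = 580800 − ½·1261·(2.231² − 0.8817²) = 580800 − 2649 = 578200 Pa.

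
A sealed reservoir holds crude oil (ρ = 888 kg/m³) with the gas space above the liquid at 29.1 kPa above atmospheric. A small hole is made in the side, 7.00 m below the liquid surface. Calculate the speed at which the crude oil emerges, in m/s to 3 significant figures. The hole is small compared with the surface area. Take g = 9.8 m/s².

14.2 m/s

Take point 1 at the surface (v₁ ≈ 0) and point 2 at the hole (at atmospheric pressure). Bernoulli: P₁ + ρg h = P_atm + ½ρv₂².
With P₁ − P_atm = 29100 Pa, v₂ = √(2gh + 2ΔP/ρ) = √(2·9.8·7.00 + 2·29100/888) = 14.2 m/s.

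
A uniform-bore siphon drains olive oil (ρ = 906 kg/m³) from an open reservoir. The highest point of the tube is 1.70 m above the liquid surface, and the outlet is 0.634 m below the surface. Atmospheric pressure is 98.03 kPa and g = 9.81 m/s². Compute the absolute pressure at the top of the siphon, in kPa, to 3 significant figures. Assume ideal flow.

77.3 kPa

The outlet speed comes from Torricelli: v = √(2g·0.634) = 3.53 m/s.
Continuity keeps v the same throughout the tube; from surface to crest, P_atm + 0 = P_top + ½ρv² + ρg·h_top.
P_top = 98030 − ½·906·3.53² − 906·9.81·1.70 = 77300 Pa.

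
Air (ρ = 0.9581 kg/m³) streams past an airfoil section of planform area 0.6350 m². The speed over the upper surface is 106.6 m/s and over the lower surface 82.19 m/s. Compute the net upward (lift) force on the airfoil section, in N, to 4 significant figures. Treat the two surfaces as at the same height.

From P + ½ρv² = const at equal height, P_low − P_up = ½ρ(v_up² − v_low²).
ΔP = ½·0.9581·(106.6² − 82.19²) = 2208 Pa.
Lift = ΔP · A = 2208 × 0.6350 = 1402 N.

1402 N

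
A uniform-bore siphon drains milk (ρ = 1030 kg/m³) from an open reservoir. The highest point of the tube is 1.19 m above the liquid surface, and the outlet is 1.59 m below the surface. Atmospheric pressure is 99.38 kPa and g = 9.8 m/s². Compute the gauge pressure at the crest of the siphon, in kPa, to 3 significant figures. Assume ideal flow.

-28.1 kPa

The outlet speed comes from Torricelli: v = √(2g·1.59) = 5.58 m/s.
The bore is uniform, so the speed at the crest is the same v. Bernoulli surface→crest: P_atm = P_top + ½ρv² + ρg·h_top.
P_top = 99380 − ½·1030·5.58² − 1030·9.8·1.19 = 71300 Pa. So P_gauge = P_top − P_atm = -28100 Pa.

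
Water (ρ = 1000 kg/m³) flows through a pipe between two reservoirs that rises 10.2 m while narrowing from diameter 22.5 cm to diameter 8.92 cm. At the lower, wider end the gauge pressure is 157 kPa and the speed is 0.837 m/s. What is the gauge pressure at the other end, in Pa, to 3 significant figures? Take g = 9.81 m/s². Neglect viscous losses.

P₂ ≈ 43100 Pa

The volume flow rate is constant, so v₂ = (A₁/A₂)v₁ = (398/62.5)·0.837 = 5.33 m/s.
Bernoulli: P₁ + ½ρv₁² + ρg h₁ = P₂ + ½ρv₂² + ρg h₂, so P₂ = P₁ + ½ρ(v₁² − v₂²) − ρg(h₂ − h₁).
P₂ = 157000 + ½·1000·(0.837² − 5.33²) − 1000·9.81·(+10.2) = 157000 + (-13800) − (100000) = 43100 Pa.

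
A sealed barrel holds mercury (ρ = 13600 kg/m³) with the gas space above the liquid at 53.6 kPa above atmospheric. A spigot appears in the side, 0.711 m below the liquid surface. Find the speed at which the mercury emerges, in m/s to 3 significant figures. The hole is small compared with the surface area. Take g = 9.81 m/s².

v ≈ 4.67 m/s

Take point 1 at the surface (v₁ ≈ 0) and point 2 at the hole (at atmospheric pressure). Bernoulli: P₁ + ρg h = P_atm + ½ρv₂².
With P₁ − P_atm = 53600 Pa, v₂ = √(2gh + 2ΔP/ρ) = √(2·9.81·0.711 + 2·53600/13600) = 4.67 m/s.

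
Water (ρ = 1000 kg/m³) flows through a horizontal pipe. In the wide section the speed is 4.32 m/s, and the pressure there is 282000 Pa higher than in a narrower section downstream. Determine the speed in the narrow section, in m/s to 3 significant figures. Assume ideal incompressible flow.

Horizontal Bernoulli: P₁ + ½ρv₁² = P₂ + ½ρv₂², so v₂² = v₁² + 2(P₁ − P₂)/ρ.
v₂ = √(4.32² + 2·282000/1000) = √(18.7 + 564) = 24.1 m/s.

v₂ ≈ 24.1 m/s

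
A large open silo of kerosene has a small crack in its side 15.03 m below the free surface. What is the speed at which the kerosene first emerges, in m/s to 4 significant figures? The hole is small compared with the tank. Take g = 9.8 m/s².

With the surface at rest and both surface and jet at atmospheric pressure, Bernoulli gives ρg h = ½ρv², so v = √(2gh) = √(2·9.8·15.03) = 17.16 m/s.

17.16 m/s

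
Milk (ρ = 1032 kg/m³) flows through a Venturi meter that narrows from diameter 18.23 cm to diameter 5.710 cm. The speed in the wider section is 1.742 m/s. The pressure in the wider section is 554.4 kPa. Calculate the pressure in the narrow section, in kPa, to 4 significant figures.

By continuity, v₂ = v₁·A₁/A₂ = 1.742·(261.0/25.61) = 17.76 m/s.
The pipe is horizontal, so Bernoulli reduces to P₁ + ½ρv₁² = P₂ + ½ρv₂².
P₂ = P₁ − ½ρ(v₂² − v₁²) = 554400 − ½·1032·(17.76² − 1.742²) = 554400 − 161100 = 393300 Pa.

P₂ = 393.3 kPa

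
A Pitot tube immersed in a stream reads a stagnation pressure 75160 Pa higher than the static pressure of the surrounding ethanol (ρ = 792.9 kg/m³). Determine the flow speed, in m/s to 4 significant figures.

v ≈ 13.77 m/s

The dynamic pressure equals the rise in static pressure at the stagnation point: ΔP = ½ρv².
v = √(2ΔP/ρ) = √(2·75160/792.9) = 13.77 m/s.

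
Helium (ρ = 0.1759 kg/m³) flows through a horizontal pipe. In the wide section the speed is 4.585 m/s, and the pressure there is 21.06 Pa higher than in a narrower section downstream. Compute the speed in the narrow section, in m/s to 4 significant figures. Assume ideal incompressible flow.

Along the level pipe P + ½ρv² is conserved, hence v₂² = v₁² + 2(P₁ − P₂)/ρ.
v₂ = √(4.585² + 2·21.06/0.1759) = √(21.02 + 239.5) = 16.14 m/s.

v₂ ≈ 16.14 m/s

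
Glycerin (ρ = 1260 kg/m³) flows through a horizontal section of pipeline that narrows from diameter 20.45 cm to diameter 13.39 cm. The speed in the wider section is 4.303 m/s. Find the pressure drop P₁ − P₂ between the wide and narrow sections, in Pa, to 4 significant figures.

51800 Pa

By continuity, v₂ = v₁·A₁/A₂ = 4.303·(328.5/140.8) = 10.04 m/s.
The pipe is horizontal, so Bernoulli reduces to P₁ + ½ρv₁² = P₂ + ½ρv₂².
P₁ − P₂ = ½·1260·(10.04² − 4.303²) = ½·1260·82.22 = 51800 Pa.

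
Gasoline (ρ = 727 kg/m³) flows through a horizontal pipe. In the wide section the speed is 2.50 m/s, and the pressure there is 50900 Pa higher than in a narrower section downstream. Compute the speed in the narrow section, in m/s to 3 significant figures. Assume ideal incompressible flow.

Along the level pipe P + ½ρv² is conserved, hence v₂² = v₁² + 2(P₁ − P₂)/ρ.
v₂ = √(2.50² + 2·50900/727) = √(6.25 + 140) = 12.1 m/s.

v₂ ≈ 12.1 m/s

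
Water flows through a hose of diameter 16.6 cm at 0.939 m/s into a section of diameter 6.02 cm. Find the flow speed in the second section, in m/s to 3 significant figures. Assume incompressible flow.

v₂ ≈ 7.14 m/s

Continuity gives A₁v₁ = A₂v₂, so v₂ = (216 cm²)/(28.5 cm²) × 0.939 m/s = 7.14 m/s.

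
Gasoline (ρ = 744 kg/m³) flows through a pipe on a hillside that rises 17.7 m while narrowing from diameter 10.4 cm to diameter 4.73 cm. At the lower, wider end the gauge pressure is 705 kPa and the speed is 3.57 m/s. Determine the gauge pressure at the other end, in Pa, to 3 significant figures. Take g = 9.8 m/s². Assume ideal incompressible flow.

P₂ ≈ 470000 Pa

By continuity, v₂ = v₁·A₁/A₂ = 3.57·(84.9/17.6) = 17.3 m/s.
Energy conservation along the streamline gives P₂ = P₁ − ½ρ(v₂² − v₁²) − ρg(h₂ − h₁).
P₂ = 705000 + ½·744·(3.57² − 17.3²) − 744·9.8·(+17.7) = 705000 + (-106000) − (129000) = 470000 Pa.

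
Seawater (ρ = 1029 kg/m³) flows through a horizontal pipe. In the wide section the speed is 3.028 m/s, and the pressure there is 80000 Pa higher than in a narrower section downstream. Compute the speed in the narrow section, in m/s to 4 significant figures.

v₂ ≈ 12.83 m/s

With h₁ = h₂, rearranging Bernoulli gives v₂ = √(v₁² + 2ΔP/ρ).
v₂ = √(3.028² + 2·80000/1029) = √(9.169 + 155.5) = 12.83 m/s.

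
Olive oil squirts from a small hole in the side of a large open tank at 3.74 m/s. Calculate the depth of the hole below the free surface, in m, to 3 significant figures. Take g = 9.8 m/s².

0.714 m

For a small hole in a large open tank, ½v² = gh, giving h = v²/(2g).
h = 3.74²/(2·9.8) = 14.0/19.60 = 0.714 m.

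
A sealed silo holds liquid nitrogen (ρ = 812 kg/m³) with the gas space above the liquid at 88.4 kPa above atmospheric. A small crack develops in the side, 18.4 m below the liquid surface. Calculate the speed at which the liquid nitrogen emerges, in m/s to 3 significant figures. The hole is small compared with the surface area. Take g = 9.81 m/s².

Take point 1 at the surface (v₁ ≈ 0) and point 2 at the hole (at atmospheric pressure). Bernoulli: P₁ + ρg h = P_atm + ½ρv₂².
With P₁ − P_atm = 88400 Pa, v₂ = √(2gh + 2ΔP/ρ) = √(2·9.81·18.4 + 2·88400/812) = 24.1 m/s.

v = 24.1 m/s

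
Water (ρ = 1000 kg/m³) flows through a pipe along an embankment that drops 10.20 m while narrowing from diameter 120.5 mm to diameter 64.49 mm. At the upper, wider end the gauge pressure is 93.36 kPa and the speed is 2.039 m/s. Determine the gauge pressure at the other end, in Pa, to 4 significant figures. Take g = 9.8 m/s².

Mass conservation (A₁v₁ = A₂v₂) gives v₂ = 2.039 × 114.0/32.66 = 7.119 m/s.
Applying Bernoulli between the two ends and solving for P₂: P₂ = P₁ + ½ρ(v₁² − v₂²) − ρgΔh.
P₂ = 93360 + ½·1000·(2.039² − 7.119²) − 1000·9.8·(−10.20) = 93360 + (-23260) − (-99960) = 170100 Pa.

P₂ ≈ 170100 Pa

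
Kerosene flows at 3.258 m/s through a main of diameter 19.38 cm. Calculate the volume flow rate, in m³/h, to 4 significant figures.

346.0 m³/h

Q = A·v = 0.02950 m² × 3.258 m/s = 0.09611 m³/s.
Converting: 0.09611 m³/s × 3600 = 346.0 m³/h.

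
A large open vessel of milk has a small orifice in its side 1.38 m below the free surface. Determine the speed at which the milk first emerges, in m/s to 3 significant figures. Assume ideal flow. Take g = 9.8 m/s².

v = 5.20 m/s

Bernoulli from surface to hole (P equal, v_surface ≈ 0): v = √(2gh) = √(2×9.8×1.38) = 5.20 m/s.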